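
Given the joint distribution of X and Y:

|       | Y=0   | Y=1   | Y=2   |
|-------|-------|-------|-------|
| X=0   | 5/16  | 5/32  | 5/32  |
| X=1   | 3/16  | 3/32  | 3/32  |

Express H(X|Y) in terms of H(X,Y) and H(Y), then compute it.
H(X|Y) = H(X,Y) - H(Y)

Marginal P(Y) (column sums):
  P(Y=0) = 5/16 + 3/16 = 1/2
  P(Y=1) = 5/32 + 3/32 = 1/4
  P(Y=2) = 5/32 + 3/32 = 1/4

H(X,Y) = -[(5/16)·log₂(5/16) + (5/32)·log₂(5/32) + (5/32)·log₂(5/32) + (3/16)·log₂(3/16) + (3/32)·log₂(3/32) + (3/32)·log₂(3/32)]
  = 0.5244 + 0.4184 + 0.4184 + 0.4528 + 0.3202 + 0.3202
  = 2.4544 bits
H(Y) = -[(1/2)·log₂(1/2) + (1/4)·log₂(1/4) + (1/4)·log₂(1/4)]
  = 0.5000 + 0.5000 + 0.5000
  = 1.5000 bits

H(X|Y) = 2.4544 - 1.5000 = 0.9544 bits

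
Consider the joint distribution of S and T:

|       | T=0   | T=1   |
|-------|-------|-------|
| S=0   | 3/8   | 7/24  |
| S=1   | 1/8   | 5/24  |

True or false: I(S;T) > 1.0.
Marginal P(S) (row sums):
  P(S=0) = 3/8 + 7/24 = 2/3
  P(S=1) = 1/8 + 5/24 = 1/3
Marginal P(T) (column sums):
  P(T=0) = 3/8 + 1/8 = 1/2
  P(T=1) = 7/24 + 5/24 = 1/2

H(S) = -[(2/3)·log₂(2/3) + (1/3)·log₂(1/3)]
  = 0.3900 + 0.5283
  = 0.9183 bits
H(T) = -[(1/2)·log₂(1/2) + (1/2)·log₂(1/2)]
  = 0.5000 + 0.5000
  = 1.0000 bits
H(S,T) = -[(3/8)·log₂(3/8) + (7/24)·log₂(7/24) + (1/8)·log₂(1/8) + (5/24)·log₂(5/24)]
  = 0.5306 + 0.5185 + 0.3750 + 0.4715
  = 1.8956 bits

I(S;T) = H(S) + H(T) - H(S,T)
  = 0.9183 + 1.0000 - 1.8956
  = 0.0227 bits

False. I(S;T) = 0.0227 bits, which is ≤ 1.0 bits.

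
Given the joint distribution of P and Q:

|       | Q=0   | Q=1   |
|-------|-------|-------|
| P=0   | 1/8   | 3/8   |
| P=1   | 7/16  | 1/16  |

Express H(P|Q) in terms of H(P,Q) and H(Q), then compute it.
H(P|Q) = H(P,Q) - H(Q)

Marginal P(Q) (column sums):
  P(Q=0) = 1/8 + 7/16 = 9/16
  P(Q=1) = 3/8 + 1/16 = 7/16

H(P,Q) = -[(1/8)·log₂(1/8) + (3/8)·log₂(3/8) + (7/16)·log₂(7/16) + (1/16)·log₂(1/16)]
  = 0.3750 + 0.5306 + 0.5218 + 0.2500
  = 1.6774 bits
H(Q) = -[(9/16)·log₂(9/16) + (7/16)·log₂(7/16)]
  = 0.4669 + 0.5218
  = 0.9887 bits

H(P|Q) = 1.6774 - 0.9887 = 0.6887 bits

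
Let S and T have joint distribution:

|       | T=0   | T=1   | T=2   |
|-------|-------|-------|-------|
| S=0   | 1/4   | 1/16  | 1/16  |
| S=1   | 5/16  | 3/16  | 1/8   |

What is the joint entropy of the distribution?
H(S,T) = -Σ P(S,T) log₂ P(S,T), summed over the non-zero cells:
H(S,T) = -[(1/4)·log₂(1/4) + (1/16)·log₂(1/16) + (1/16)·log₂(1/16) + (5/16)·log₂(5/16) + (3/16)·log₂(3/16) + (1/8)·log₂(1/8)]
  = 0.5000 + 0.2500 + 0.2500 + 0.5244 + 0.4528 + 0.3750
  = 2.3522 bits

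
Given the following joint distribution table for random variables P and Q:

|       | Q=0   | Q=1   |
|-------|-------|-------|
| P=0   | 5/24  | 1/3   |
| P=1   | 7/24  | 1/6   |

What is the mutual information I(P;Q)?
Marginal P(P) (row sums):
  P(P=0) = 5/24 + 1/3 = 13/24
  P(P=1) = 7/24 + 1/6 = 11/24
Marginal P(Q) (column sums):
  P(Q=0) = 5/24 + 7/24 = 1/2
  P(Q=1) = 1/3 + 1/6 = 1/2

H(P) = -[(13/24)·log₂(13/24) + (11/24)·log₂(11/24)]
  = 0.4791 + 0.5159
  = 0.9950 bits
H(Q) = -[(1/2)·log₂(1/2) + (1/2)·log₂(1/2)]
  = 0.5000 + 0.5000
  = 1.0000 bits
H(P,Q) = -[(5/24)·log₂(5/24) + (1/3)·log₂(1/3) + (7/24)·log₂(7/24) + (1/6)·log₂(1/6)]
  = 0.4715 + 0.5283 + 0.5185 + 0.4308
  = 1.9491 bits

I(P;Q) = H(P) + H(Q) - H(P,Q)
  = 0.9950 + 1.0000 - 1.9491
  = 0.0459 bits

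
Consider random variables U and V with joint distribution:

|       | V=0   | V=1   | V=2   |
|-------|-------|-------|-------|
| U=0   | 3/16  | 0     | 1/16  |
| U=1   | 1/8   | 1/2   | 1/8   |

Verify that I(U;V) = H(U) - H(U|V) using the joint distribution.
Left side, from I(U;V) = H(U) + H(V) - H(U,V):
Marginal P(U) (row sums):
  P(U=0) = 3/16 + 0 + 1/16 = 1/4
  P(U=1) = 1/8 + 1/2 + 1/8 = 3/4
Marginal P(V) (column sums):
  P(V=0) = 3/16 + 1/8 = 5/16
  P(V=1) = 0 + 1/2 = 1/2
  P(V=2) = 1/16 + 1/8 = 3/16

H(U) = -[(1/4)·log₂(1/4) + (3/4)·log₂(3/4)]
  = 0.5000 + 0.3113
  = 0.8113 bits
H(V) = -[(5/16)·log₂(5/16) + (1/2)·log₂(1/2) + (3/16)·log₂(3/16)]
  = 0.5244 + 0.5000 + 0.4528
  = 1.4772 bits
H(U,V) = -[(3/16)·log₂(3/16) + (1/16)·log₂(1/16) + (1/8)·log₂(1/8) + (1/2)·log₂(1/2) + (1/8)·log₂(1/8)]
  = 0.4528 + 0.2500 + 0.3750 + 0.5000 + 0.3750
  = 1.9528 bits

I(U;V) = H(U) + H(V) - H(U,V)
  = 0.8113 + 1.4772 - 1.9528
  = 0.3357 bits

Right side, with H(U|V) computed directly from the conditional probabilities:
H(U|V) = -Σ P(U,V)·log₂ P(U|V), where P(U|V) = P(U,V) / P(V)
  (cells with P(U,V) = 0 contribute 0)
  (U=0,V=0): P(U|V) = (3/16)/(5/16) = 3/5;  -(3/16)·log₂(3/5) = 0.1382
  (U=0,V=2): P(U|V) = (1/16)/(3/16) = 1/3;  -(1/16)·log₂(1/3) = 0.0991
  (U=1,V=0): P(U|V) = (1/8)/(5/16) = 2/5;  -(1/8)·log₂(2/5) = 0.1652
  (U=1,V=1): P(U|V) = (1/2)/(1/2) = 1;  -(1/2)·log₂(1) = 0.0000
  (U=1,V=2): P(U|V) = (1/8)/(3/16) = 2/3;  -(1/8)·log₂(2/3) = 0.0731
H(U|V) = 0.1382 + 0.0991 + 0.1652 + 0.0000 + 0.0731
  = 0.4756 bits
H(U) - H(U|V) = 0.8113 - 0.4756 = 0.3357 bits

Both sides equal 0.3357 bits, so I(U;V) = H(U) - H(U|V) ✓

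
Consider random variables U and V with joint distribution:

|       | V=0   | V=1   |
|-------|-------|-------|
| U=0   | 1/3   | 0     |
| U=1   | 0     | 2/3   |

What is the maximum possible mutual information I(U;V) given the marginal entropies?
The upper bound on mutual information is I(U;V) ≤ min(H(U), H(V)).

Marginal P(U) (row sums):
  P(U=0) = 1/3 + 0 = 1/3
  P(U=1) = 0 + 2/3 = 2/3
Marginal P(V) (column sums):
  P(V=0) = 1/3 + 0 = 1/3
  P(V=1) = 0 + 2/3 = 2/3

H(U) = -[(1/3)·log₂(1/3) + (2/3)·log₂(2/3)]
  = 0.5283 + 0.3900
  = 0.9183 bits
H(V) = -[(1/3)·log₂(1/3) + (2/3)·log₂(2/3)]
  = 0.5283 + 0.3900
  = 0.9183 bits

Maximum possible I(U;V) = min(0.9183, 0.9183) = 0.9183 bits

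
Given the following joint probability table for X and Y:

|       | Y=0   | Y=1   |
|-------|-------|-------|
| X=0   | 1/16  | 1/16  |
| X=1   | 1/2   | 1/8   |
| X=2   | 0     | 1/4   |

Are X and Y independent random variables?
Marginal P(X) (row sums):
  P(X=0) = 1/16 + 1/16 = 1/8
  P(X=1) = 1/2 + 1/8 = 5/8
  P(X=2) = 0 + 1/4 = 1/4
Marginal P(Y) (column sums):
  P(Y=0) = 1/16 + 1/2 + 0 = 9/16
  P(Y=1) = 1/16 + 1/8 + 1/4 = 7/16

X and Y are independent iff P(X=i,Y=j) = P(X=i)·P(Y=j) for every cell.
  P(X=0)·P(Y=0) = 1/8 × 9/16 = 9/128, but P(X=0,Y=0) = 1/16 ✗

No, X and Y are not independent. Quantitatively, I(X;Y) > 0:

H(X) = -[(1/8)·log₂(1/8) + (5/8)·log₂(5/8) + (1/4)·log₂(1/4)]
  = 0.3750 + 0.4238 + 0.5000
  = 1.2988 bits
H(Y) = -[(9/16)·log₂(9/16) + (7/16)·log₂(7/16)]
  = 0.4669 + 0.5218
  = 0.9887 bits
H(X,Y) = -[(1/16)·log₂(1/16) + (1/16)·log₂(1/16) + (1/2)·log₂(1/2) + (1/8)·log₂(1/8) + (1/4)·log₂(1/4)]
  = 0.2500 + 0.2500 + 0.5000 + 0.3750 + 0.5000
  = 1.8750 bits
I(X;Y) = H(X) + H(Y) - H(X,Y) = 1.2988 + 0.9887 - 1.8750 = 0.4125 bits > 0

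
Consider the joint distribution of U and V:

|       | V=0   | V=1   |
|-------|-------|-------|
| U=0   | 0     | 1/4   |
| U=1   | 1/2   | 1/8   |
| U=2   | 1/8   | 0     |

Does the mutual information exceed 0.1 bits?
Marginal P(U) (row sums):
  P(U=0) = 0 + 1/4 = 1/4
  P(U=1) = 1/2 + 1/8 = 5/8
  P(U=2) = 1/8 + 0 = 1/8
Marginal P(V) (column sums):
  P(V=0) = 0 + 1/2 + 1/8 = 5/8
  P(V=1) = 1/4 + 1/8 + 0 = 3/8

H(U) = -[(1/4)·log₂(1/4) + (5/8)·log₂(5/8) + (1/8)·log₂(1/8)]
  = 0.5000 + 0.4238 + 0.3750
  = 1.2988 bits
H(V) = -[(5/8)·log₂(5/8) + (3/8)·log₂(3/8)]
  = 0.4238 + 0.5306
  = 0.9544 bits
H(U,V) = -[(1/4)·log₂(1/4) + (1/2)·log₂(1/2) + (1/8)·log₂(1/8) + (1/8)·log₂(1/8)]
  = 0.5000 + 0.5000 + 0.3750 + 0.3750
  = 1.7500 bits

I(U;V) = H(U) + H(V) - H(U,V)
  = 1.2988 + 0.9544 - 1.7500
  = 0.5032 bits

Yes. I(U;V) = 0.5032 bits, which is > 0.1 bits.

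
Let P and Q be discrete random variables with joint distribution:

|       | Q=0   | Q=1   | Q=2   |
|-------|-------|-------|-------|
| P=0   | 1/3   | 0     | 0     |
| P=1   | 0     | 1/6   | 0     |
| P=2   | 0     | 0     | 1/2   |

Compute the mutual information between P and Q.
Marginal P(P) (row sums):
  P(P=0) = 1/3 + 0 + 0 = 1/3
  P(P=1) = 0 + 1/6 + 0 = 1/6
  P(P=2) = 0 + 0 + 1/2 = 1/2
Marginal P(Q) (column sums):
  P(Q=0) = 1/3 + 0 + 0 = 1/3
  P(Q=1) = 0 + 1/6 + 0 = 1/6
  P(Q=2) = 0 + 0 + 1/2 = 1/2

H(P) = -[(1/3)·log₂(1/3) + (1/6)·log₂(1/6) + (1/2)·log₂(1/2)]
  = 0.5283 + 0.4308 + 0.5000
  = 1.4591 bits
H(Q) = -[(1/3)·log₂(1/3) + (1/6)·log₂(1/6) + (1/2)·log₂(1/2)]
  = 0.5283 + 0.4308 + 0.5000
  = 1.4591 bits
H(P,Q) = -[(1/3)·log₂(1/3) + (1/6)·log₂(1/6) + (1/2)·log₂(1/2)]
  = 0.5283 + 0.4308 + 0.5000
  = 1.4591 bits

I(P;Q) = H(P) + H(Q) - H(P,Q)
  = 1.4591 + 1.4591 - 1.4591
  = 1.4591 bits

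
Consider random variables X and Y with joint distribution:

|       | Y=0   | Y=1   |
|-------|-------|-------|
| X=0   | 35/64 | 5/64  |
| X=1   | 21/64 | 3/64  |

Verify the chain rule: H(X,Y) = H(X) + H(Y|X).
Left side:
H(X,Y) = -[(35/64)·log₂(35/64) + (5/64)·log₂(5/64) + (21/64)·log₂(21/64) + (3/64)·log₂(3/64)]
  = 0.4762 + 0.2873 + 0.5275 + 0.2070
  = 1.4980 bits

Right side:
Marginal P(X) (row sums):
  P(X=0) = 35/64 + 5/64 = 5/8
  P(X=1) = 21/64 + 3/64 = 3/8
H(X) = -[(5/8)·log₂(5/8) + (3/8)·log₂(3/8)]
  = 0.4238 + 0.5306
  = 0.9544 bits
H(Y|X) = -Σ P(X,Y)·log₂ P(Y|X), where P(Y|X) = P(X,Y) / P(X)
  (X=0,Y=0): P(Y|X) = (35/64)/(5/8) = 7/8;  -(35/64)·log₂(7/8) = 0.1054
  (X=0,Y=1): P(Y|X) = (5/64)/(5/8) = 1/8;  -(5/64)·log₂(1/8) = 0.2344
  (X=1,Y=0): P(Y|X) = (21/64)/(3/8) = 7/8;  -(21/64)·log₂(7/8) = 0.0632
  (X=1,Y=1): P(Y|X) = (3/64)/(3/8) = 1/8;  -(3/64)·log₂(1/8) = 0.1406
H(Y|X) = 0.1054 + 0.2344 + 0.0632 + 0.1406
  = 0.5436 bits
H(X) + H(Y|X) = 0.9544 + 0.5436 = 1.4980 bits

Both sides equal 1.4980 bits, so the chain rule holds ✓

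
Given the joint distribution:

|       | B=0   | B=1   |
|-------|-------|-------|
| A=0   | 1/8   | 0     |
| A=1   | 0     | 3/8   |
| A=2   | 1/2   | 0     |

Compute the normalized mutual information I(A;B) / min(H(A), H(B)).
Marginal P(A) (row sums):
  P(A=0) = 1/8 + 0 = 1/8
  P(A=1) = 0 + 3/8 = 3/8
  P(A=2) = 1/2 + 0 = 1/2
Marginal P(B) (column sums):
  P(B=0) = 1/8 + 0 + 1/2 = 5/8
  P(B=1) = 0 + 3/8 + 0 = 3/8

H(A) = -[(1/8)·log₂(1/8) + (3/8)·log₂(3/8) + (1/2)·log₂(1/2)]
  = 0.3750 + 0.5306 + 0.5000
  = 1.4056 bits
H(B) = -[(5/8)·log₂(5/8) + (3/8)·log₂(3/8)]
  = 0.4238 + 0.5306
  = 0.9544 bits
H(A,B) = -[(1/8)·log₂(1/8) + (3/8)·log₂(3/8) + (1/2)·log₂(1/2)]
  = 0.3750 + 0.5306 + 0.5000
  = 1.4056 bits

I(A;B) = H(A) + H(B) - H(A,B)
  = 1.4056 + 0.9544 - 1.4056
  = 0.9544 bits

min(H(A), H(B)) = min(1.4056, 0.9544) = 0.9544 bits
Normalized MI = 0.9544 / 0.9544 = 1.0000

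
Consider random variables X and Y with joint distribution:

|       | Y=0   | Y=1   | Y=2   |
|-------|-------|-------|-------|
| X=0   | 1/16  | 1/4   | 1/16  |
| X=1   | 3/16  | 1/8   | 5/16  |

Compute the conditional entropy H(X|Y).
Marginal P(Y) (column sums):
  P(Y=0) = 1/16 + 3/16 = 1/4
  P(Y=1) = 1/4 + 1/8 = 3/8
  P(Y=2) = 1/16 + 5/16 = 3/8

H(X|Y) = -Σ P(X,Y)·log₂ P(X|Y), where P(X|Y) = P(X,Y) / P(Y)
  (X=0,Y=0): P(X|Y) = (1/16)/(1/4) = 1/4;  -(1/16)·log₂(1/4) = 0.1250
  (X=0,Y=1): P(X|Y) = (1/4)/(3/8) = 2/3;  -(1/4)·log₂(2/3) = 0.1462
  (X=0,Y=2): P(X|Y) = (1/16)/(3/8) = 1/6;  -(1/16)·log₂(1/6) = 0.1616
  (X=1,Y=0): P(X|Y) = (3/16)/(1/4) = 3/4;  -(3/16)·log₂(3/4) = 0.0778
  (X=1,Y=1): P(X|Y) = (1/8)/(3/8) = 1/3;  -(1/8)·log₂(1/3) = 0.1981
  (X=1,Y=2): P(X|Y) = (5/16)/(3/8) = 5/6;  -(5/16)·log₂(5/6) = 0.0822
H(X|Y) = 0.1250 + 0.1462 + 0.1616 + 0.0778 + 0.1981 + 0.0822
  = 0.7909 bits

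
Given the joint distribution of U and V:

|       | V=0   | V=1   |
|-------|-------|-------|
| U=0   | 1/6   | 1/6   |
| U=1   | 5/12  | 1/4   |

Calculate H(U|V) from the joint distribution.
Marginal P(V) (column sums):
  P(V=0) = 1/6 + 5/12 = 7/12
  P(V=1) = 1/6 + 1/4 = 5/12

H(U|V) = -Σ P(U,V)·log₂ P(U|V), where P(U|V) = P(U,V) / P(V)
  (U=0,V=0): P(U|V) = (1/6)/(7/12) = 2/7;  -(1/6)·log₂(2/7) = 0.3012
  (U=0,V=1): P(U|V) = (1/6)/(5/12) = 2/5;  -(1/6)·log₂(2/5) = 0.2203
  (U=1,V=0): P(U|V) = (5/12)/(7/12) = 5/7;  -(5/12)·log₂(5/7) = 0.2023
  (U=1,V=1): P(U|V) = (1/4)/(5/12) = 3/5;  -(1/4)·log₂(3/5) = 0.1842
H(U|V) = 0.3012 + 0.2203 + 0.2023 + 0.1842
  = 0.9080 bits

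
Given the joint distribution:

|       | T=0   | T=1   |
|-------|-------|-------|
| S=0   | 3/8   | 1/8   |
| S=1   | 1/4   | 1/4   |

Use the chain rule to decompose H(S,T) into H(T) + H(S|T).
By the chain rule: H(S,T) = H(T) + H(S|T)

Marginal P(T) (column sums):
  P(T=0) = 3/8 + 1/4 = 5/8
  P(T=1) = 1/8 + 1/4 = 3/8
H(T) = -[(5/8)·log₂(5/8) + (3/8)·log₂(3/8)]
  = 0.4238 + 0.5306
  = 0.9544 bits
H(S|T) = -Σ P(S,T)·log₂ P(S|T), where P(S|T) = P(S,T) / P(T)
  (S=0,T=0): P(S|T) = (3/8)/(5/8) = 3/5;  -(3/8)·log₂(3/5) = 0.2764
  (S=0,T=1): P(S|T) = (1/8)/(3/8) = 1/3;  -(1/8)·log₂(1/3) = 0.1981
  (S=1,T=0): P(S|T) = (1/4)/(5/8) = 2/5;  -(1/4)·log₂(2/5) = 0.3305
  (S=1,T=1): P(S|T) = (1/4)/(3/8) = 2/3;  -(1/4)·log₂(2/3) = 0.1462
H(S|T) = 0.2764 + 0.1981 + 0.3305 + 0.1462
  = 0.9512 bits

H(S,T) = H(T) + H(S|T) = 0.9544 + 0.9512 = 1.9056 bits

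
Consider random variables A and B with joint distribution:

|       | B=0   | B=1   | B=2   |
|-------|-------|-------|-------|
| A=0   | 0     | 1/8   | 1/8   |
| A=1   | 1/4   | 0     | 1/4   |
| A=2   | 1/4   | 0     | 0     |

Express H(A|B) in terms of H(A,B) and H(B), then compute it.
H(A|B) = H(A,B) - H(B)

Marginal P(B) (column sums):
  P(B=0) = 0 + 1/4 + 1/4 = 1/2
  P(B=1) = 1/8 + 0 + 0 = 1/8
  P(B=2) = 1/8 + 1/4 + 0 = 3/8

H(A,B) = -[(1/8)·log₂(1/8) + (1/8)·log₂(1/8) + (1/4)·log₂(1/4) + (1/4)·log₂(1/4) + (1/4)·log₂(1/4)]
  = 0.3750 + 0.3750 + 0.5000 + 0.5000 + 0.5000
  = 2.2500 bits
H(B) = -[(1/2)·log₂(1/2) + (1/8)·log₂(1/8) + (3/8)·log₂(3/8)]
  = 0.5000 + 0.3750 + 0.5306
  = 1.4056 bits

H(A|B) = 2.2500 - 1.4056 = 0.8444 bits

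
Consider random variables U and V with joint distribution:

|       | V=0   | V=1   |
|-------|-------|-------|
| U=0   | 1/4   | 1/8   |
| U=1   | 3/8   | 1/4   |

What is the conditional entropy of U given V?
Marginal P(V) (column sums):
  P(V=0) = 1/4 + 3/8 = 5/8
  P(V=1) = 1/8 + 1/4 = 3/8

H(U|V) = -Σ P(U,V)·log₂ P(U|V), where P(U|V) = P(U,V) / P(V)
  (U=0,V=0): P(U|V) = (1/4)/(5/8) = 2/5;  -(1/4)·log₂(2/5) = 0.3305
  (U=0,V=1): P(U|V) = (1/8)/(3/8) = 1/3;  -(1/8)·log₂(1/3) = 0.1981
  (U=1,V=0): P(U|V) = (3/8)/(5/8) = 3/5;  -(3/8)·log₂(3/5) = 0.2764
  (U=1,V=1): P(U|V) = (1/4)/(3/8) = 2/3;  -(1/4)·log₂(2/3) = 0.1462
H(U|V) = 0.3305 + 0.1981 + 0.2764 + 0.1462
  = 0.9512 bits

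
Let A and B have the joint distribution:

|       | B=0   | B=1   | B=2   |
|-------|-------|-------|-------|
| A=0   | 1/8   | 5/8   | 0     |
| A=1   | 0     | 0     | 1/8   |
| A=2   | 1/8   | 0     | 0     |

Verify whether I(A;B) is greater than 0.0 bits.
Marginal P(A) (row sums):
  P(A=0) = 1/8 + 5/8 + 0 = 3/4
  P(A=1) = 0 + 0 + 1/8 = 1/8
  P(A=2) = 1/8 + 0 + 0 = 1/8
Marginal P(B) (column sums):
  P(B=0) = 1/8 + 0 + 1/8 = 1/4
  P(B=1) = 5/8 + 0 + 0 = 5/8
  P(B=2) = 0 + 1/8 + 0 = 1/8

H(A) = -[(3/4)·log₂(3/4) + (1/8)·log₂(1/8) + (1/8)·log₂(1/8)]
  = 0.3113 + 0.3750 + 0.3750
  = 1.0613 bits
H(B) = -[(1/4)·log₂(1/4) + (5/8)·log₂(5/8) + (1/8)·log₂(1/8)]
  = 0.5000 + 0.4238 + 0.3750
  = 1.2988 bits
H(A,B) = -[(1/8)·log₂(1/8) + (5/8)·log₂(5/8) + (1/8)·log₂(1/8) + (1/8)·log₂(1/8)]
  = 0.3750 + 0.4238 + 0.3750 + 0.3750
  = 1.5488 bits

I(A;B) = H(A) + H(B) - H(A,B)
  = 1.0613 + 1.2988 - 1.5488
  = 0.8113 bits

Yes. I(A;B) = 0.8113 bits, which is > 0.0 bits.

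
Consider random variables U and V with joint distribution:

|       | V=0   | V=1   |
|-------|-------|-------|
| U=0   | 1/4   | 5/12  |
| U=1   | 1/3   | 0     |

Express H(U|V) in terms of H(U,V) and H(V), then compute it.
H(U|V) = H(U,V) - H(V)

Marginal P(V) (column sums):
  P(V=0) = 1/4 + 1/3 = 7/12
  P(V=1) = 5/12 + 0 = 5/12

H(U,V) = -[(1/4)·log₂(1/4) + (5/12)·log₂(5/12) + (1/3)·log₂(1/3)]
  = 0.5000 + 0.5263 + 0.5283
  = 1.5546 bits
H(V) = -[(7/12)·log₂(7/12) + (5/12)·log₂(5/12)]
  = 0.4536 + 0.5263
  = 0.9799 bits

H(U|V) = 1.5546 - 0.9799 = 0.5747 bits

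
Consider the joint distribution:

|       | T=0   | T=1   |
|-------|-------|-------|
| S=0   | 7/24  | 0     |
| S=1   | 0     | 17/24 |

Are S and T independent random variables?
Marginal P(S) (row sums):
  P(S=0) = 7/24 + 0 = 7/24
  P(S=1) = 0 + 17/24 = 17/24
Marginal P(T) (column sums):
  P(T=0) = 7/24 + 0 = 7/24
  P(T=1) = 0 + 17/24 = 17/24

S and T are independent iff P(S=i,T=j) = P(S=i)·P(T=j) for every cell.
  P(S=0)·P(T=0) = 7/24 × 7/24 = 49/576, but P(S=0,T=0) = 7/24 ✗

No, S and T are not independent. Quantitatively, I(S;T) > 0:

H(S) = -[(7/24)·log₂(7/24) + (17/24)·log₂(17/24)]
  = 0.5185 + 0.3524
  = 0.8709 bits
H(T) = -[(7/24)·log₂(7/24) + (17/24)·log₂(17/24)]
  = 0.5185 + 0.3524
  = 0.8709 bits
H(S,T) = -[(7/24)·log₂(7/24) + (17/24)·log₂(17/24)]
  = 0.5185 + 0.3524
  = 0.8709 bits
I(S;T) = H(S) + H(T) - H(S,T) = 0.8709 + 0.8709 - 0.8709 = 0.8709 bits > 0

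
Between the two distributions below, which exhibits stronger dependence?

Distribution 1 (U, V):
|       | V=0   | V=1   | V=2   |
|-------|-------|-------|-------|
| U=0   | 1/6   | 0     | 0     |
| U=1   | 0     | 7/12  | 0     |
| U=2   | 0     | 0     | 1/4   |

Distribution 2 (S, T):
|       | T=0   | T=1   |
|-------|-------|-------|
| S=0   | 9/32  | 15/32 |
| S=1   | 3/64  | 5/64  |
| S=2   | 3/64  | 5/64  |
Distribution 1 (U, V):
Marginal P(U) (row sums):
  P(U=0) = 1/6 + 0 + 0 = 1/6
  P(U=1) = 0 + 7/12 + 0 = 7/12
  P(U=2) = 0 + 0 + 1/4 = 1/4
Marginal P(V) (column sums):
  P(V=0) = 1/6 + 0 + 0 = 1/6
  P(V=1) = 0 + 7/12 + 0 = 7/12
  P(V=2) = 0 + 0 + 1/4 = 1/4

H(U) = -[(1/6)·log₂(1/6) + (7/12)·log₂(7/12) + (1/4)·log₂(1/4)]
  = 0.4308 + 0.4536 + 0.5000
  = 1.3844 bits
H(V) = -[(1/6)·log₂(1/6) + (7/12)·log₂(7/12) + (1/4)·log₂(1/4)]
  = 0.4308 + 0.4536 + 0.5000
  = 1.3844 bits
H(U,V) = -[(1/6)·log₂(1/6) + (7/12)·log₂(7/12) + (1/4)·log₂(1/4)]
  = 0.4308 + 0.4536 + 0.5000
  = 1.3844 bits

I(U;V) = H(U) + H(V) - H(U,V)
  = 1.3844 + 1.3844 - 1.3844
  = 1.3844 bits

Distribution 2 (S, T):
Marginal P(S) (row sums):
  P(S=0) = 9/32 + 15/32 = 3/4
  P(S=1) = 3/64 + 5/64 = 1/8
  P(S=2) = 3/64 + 5/64 = 1/8
Marginal P(T) (column sums):
  P(T=0) = 9/32 + 3/64 + 3/64 = 3/8
  P(T=1) = 15/32 + 5/64 + 5/64 = 5/8

H(S) = -[(3/4)·log₂(3/4) + (1/8)·log₂(1/8) + (1/8)·log₂(1/8)]
  = 0.3113 + 0.3750 + 0.3750
  = 1.0613 bits
H(T) = -[(3/8)·log₂(3/8) + (5/8)·log₂(5/8)]
  = 0.5306 + 0.4238
  = 0.9544 bits
H(S,T) = -[(9/32)·log₂(9/32) + (15/32)·log₂(15/32) + (3/64)·log₂(3/64) + (5/64)·log₂(5/64) + (3/64)·log₂(3/64) + (5/64)·log₂(5/64)]
  = 0.5147 + 0.5124 + 0.2070 + 0.2873 + 0.2070 + 0.2873
  = 2.0157 bits

I(S;T) = H(S) + H(T) - H(S,T)
  = 1.0613 + 0.9544 - 2.0157
  = 0.0000 bits

I(U;V) = 1.3844 bits > I(S;T) = 0.0000 bits, so (U, V) has the higher mutual information (stronger dependence).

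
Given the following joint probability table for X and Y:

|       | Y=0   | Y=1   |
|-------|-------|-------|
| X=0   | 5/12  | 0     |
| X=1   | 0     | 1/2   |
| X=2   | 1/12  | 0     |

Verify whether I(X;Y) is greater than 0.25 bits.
Marginal P(X) (row sums):
  P(X=0) = 5/12 + 0 = 5/12
  P(X=1) = 0 + 1/2 = 1/2
  P(X=2) = 1/12 + 0 = 1/12
Marginal P(Y) (column sums):
  P(Y=0) = 5/12 + 0 + 1/12 = 1/2
  P(Y=1) = 0 + 1/2 + 0 = 1/2

H(X) = -[(5/12)·log₂(5/12) + (1/2)·log₂(1/2) + (1/12)·log₂(1/12)]
  = 0.5263 + 0.5000 + 0.2987
  = 1.3250 bits
H(Y) = -[(1/2)·log₂(1/2) + (1/2)·log₂(1/2)]
  = 0.5000 + 0.5000
  = 1.0000 bits
H(X,Y) = -[(5/12)·log₂(5/12) + (1/2)·log₂(1/2) + (1/12)·log₂(1/12)]
  = 0.5263 + 0.5000 + 0.2987
  = 1.3250 bits

I(X;Y) = H(X) + H(Y) - H(X,Y)
  = 1.3250 + 1.0000 - 1.3250
  = 1.0000 bits

Yes. I(X;Y) = 1.0000 bits, which is > 0.25 bits.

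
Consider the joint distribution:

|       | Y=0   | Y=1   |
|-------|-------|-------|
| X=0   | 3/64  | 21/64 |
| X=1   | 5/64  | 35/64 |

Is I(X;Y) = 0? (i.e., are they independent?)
Marginal P(X) (row sums):
  P(X=0) = 3/64 + 21/64 = 3/8
  P(X=1) = 5/64 + 35/64 = 5/8
Marginal P(Y) (column sums):
  P(Y=0) = 3/64 + 5/64 = 1/8
  P(Y=1) = 21/64 + 35/64 = 7/8

X and Y are independent iff P(X=i,Y=j) = P(X=i)·P(Y=j) for every cell.
  P(X=0)·P(Y=0) = 3/8 × 1/8 = 3/64 = P(X=0,Y=0) ✓
  P(X=0)·P(Y=1) = 3/8 × 7/8 = 21/64 = P(X=0,Y=1) ✓
  P(X=1)·P(Y=0) = 5/8 × 1/8 = 5/64 = P(X=1,Y=0) ✓
  P(X=1)·P(Y=1) = 5/8 × 7/8 = 35/64 = P(X=1,Y=1) ✓

Yes, X and Y are independent: every cell factors, so I(X;Y) = 0 bits.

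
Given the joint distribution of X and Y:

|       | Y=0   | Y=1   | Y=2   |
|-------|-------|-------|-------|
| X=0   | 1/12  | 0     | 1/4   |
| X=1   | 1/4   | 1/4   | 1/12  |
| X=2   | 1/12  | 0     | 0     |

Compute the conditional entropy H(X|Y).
Marginal P(Y) (column sums):
  P(Y=0) = 1/12 + 1/4 + 1/12 = 5/12
  P(Y=1) = 0 + 1/4 + 0 = 1/4
  P(Y=2) = 1/4 + 1/12 + 0 = 1/3

H(X|Y) = -Σ P(X,Y)·log₂ P(X|Y), where P(X|Y) = P(X,Y) / P(Y)
  (cells with P(X,Y) = 0 contribute 0)
  (X=0,Y=0): P(X|Y) = (1/12)/(5/12) = 1/5;  -(1/12)·log₂(1/5) = 0.1935
  (X=0,Y=2): P(X|Y) = (1/4)/(1/3) = 3/4;  -(1/4)·log₂(3/4) = 0.1038
  (X=1,Y=0): P(X|Y) = (1/4)/(5/12) = 3/5;  -(1/4)·log₂(3/5) = 0.1842
  (X=1,Y=1): P(X|Y) = (1/4)/(1/4) = 1;  -(1/4)·log₂(1) = 0.0000
  (X=1,Y=2): P(X|Y) = (1/12)/(1/3) = 1/4;  -(1/12)·log₂(1/4) = 0.1667
  (X=2,Y=0): P(X|Y) = (1/12)/(5/12) = 1/5;  -(1/12)·log₂(1/5) = 0.1935
H(X|Y) = 0.1935 + 0.1038 + 0.1842 + 0.0000 + 0.1667 + 0.1935
  = 0.8417 bits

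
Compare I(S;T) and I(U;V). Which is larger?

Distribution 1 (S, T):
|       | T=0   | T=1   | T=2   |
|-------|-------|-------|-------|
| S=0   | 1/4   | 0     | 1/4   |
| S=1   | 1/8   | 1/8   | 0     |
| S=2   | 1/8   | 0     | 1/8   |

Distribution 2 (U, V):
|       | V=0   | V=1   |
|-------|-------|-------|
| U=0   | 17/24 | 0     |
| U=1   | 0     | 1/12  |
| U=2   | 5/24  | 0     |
Distribution 1 (S, T):
Marginal P(S) (row sums):
  P(S=0) = 1/4 + 0 + 1/4 = 1/2
  P(S=1) = 1/8 + 1/8 + 0 = 1/4
  P(S=2) = 1/8 + 0 + 1/8 = 1/4
Marginal P(T) (column sums):
  P(T=0) = 1/4 + 1/8 + 1/8 = 1/2
  P(T=1) = 0 + 1/8 + 0 = 1/8
  P(T=2) = 1/4 + 0 + 1/8 = 3/8

H(S) = -[(1/2)·log₂(1/2) + (1/4)·log₂(1/4) + (1/4)·log₂(1/4)]
  = 0.5000 + 0.5000 + 0.5000
  = 1.5000 bits
H(T) = -[(1/2)·log₂(1/2) + (1/8)·log₂(1/8) + (3/8)·log₂(3/8)]
  = 0.5000 + 0.3750 + 0.5306
  = 1.4056 bits
H(S,T) = -[(1/4)·log₂(1/4) + (1/4)·log₂(1/4) + (1/8)·log₂(1/8) + (1/8)·log₂(1/8) + (1/8)·log₂(1/8) + (1/8)·log₂(1/8)]
  = 0.5000 + 0.5000 + 0.3750 + 0.3750 + 0.3750 + 0.3750
  = 2.5000 bits

I(S;T) = H(S) + H(T) - H(S,T)
  = 1.5000 + 1.4056 - 2.5000
  = 0.4056 bits

Distribution 2 (U, V):
Marginal P(U) (row sums):
  P(U=0) = 17/24 + 0 = 17/24
  P(U=1) = 0 + 1/12 = 1/12
  P(U=2) = 5/24 + 0 = 5/24
Marginal P(V) (column sums):
  P(V=0) = 17/24 + 0 + 5/24 = 11/12
  P(V=1) = 0 + 1/12 + 0 = 1/12

H(U) = -[(17/24)·log₂(17/24) + (1/12)·log₂(1/12) + (5/24)·log₂(5/24)]
  = 0.3524 + 0.2987 + 0.4715
  = 1.1226 bits
H(V) = -[(11/12)·log₂(11/12) + (1/12)·log₂(1/12)]
  = 0.1151 + 0.2987
  = 0.4138 bits
H(U,V) = -[(17/24)·log₂(17/24) + (1/12)·log₂(1/12) + (5/24)·log₂(5/24)]
  = 0.3524 + 0.2987 + 0.4715
  = 1.1226 bits

I(U;V) = H(U) + H(V) - H(U,V)
  = 1.1226 + 0.4138 - 1.1226
  = 0.4138 bits

I(U;V) = 0.4138 bits > I(S;T) = 0.4056 bits, so (U, V) has the higher mutual information (stronger dependence).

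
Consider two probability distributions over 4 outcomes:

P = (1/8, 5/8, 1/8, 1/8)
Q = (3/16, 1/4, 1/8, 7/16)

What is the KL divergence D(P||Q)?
D(P||Q) = Σ P(i) log₂(P(i)/Q(i))
  i=0: (1/8) × log₂((1/8)/(3/16)) = (1/8) × log₂(2/3) = -0.0731
  i=1: (5/8) × log₂((5/8)/(1/4)) = (5/8) × log₂(5/2) = 0.8262
  i=2: (1/8) × log₂((1/8)/(1/8)) = (1/8) × log₂(1) = 0.0000
  i=3: (1/8) × log₂((1/8)/(7/16)) = (1/8) × log₂(2/7) = -0.2259
D(P||Q) = -0.0731 + 0.8262 + 0.0000 - 0.2259
  = 0.5272 bits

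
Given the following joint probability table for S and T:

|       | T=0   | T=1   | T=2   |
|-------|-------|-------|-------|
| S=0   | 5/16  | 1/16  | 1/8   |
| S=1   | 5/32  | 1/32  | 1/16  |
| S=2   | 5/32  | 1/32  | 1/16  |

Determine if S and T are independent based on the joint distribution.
Marginal P(S) (row sums):
  P(S=0) = 5/16 + 1/16 + 1/8 = 1/2
  P(S=1) = 5/32 + 1/32 + 1/16 = 1/4
  P(S=2) = 5/32 + 1/32 + 1/16 = 1/4
Marginal P(T) (column sums):
  P(T=0) = 5/16 + 5/32 + 5/32 = 5/8
  P(T=1) = 1/16 + 1/32 + 1/32 = 1/8
  P(T=2) = 1/8 + 1/16 + 1/16 = 1/4

S and T are independent iff P(S=i,T=j) = P(S=i)·P(T=j) for every cell.
  P(S=0)·P(T=0) = 1/2 × 5/8 = 5/16 = P(S=0,T=0) ✓
  P(S=0)·P(T=1) = 1/2 × 1/8 = 1/16 = P(S=0,T=1) ✓
  P(S=0)·P(T=2) = 1/2 × 1/4 = 1/8 = P(S=0,T=2) ✓
  P(S=1)·P(T=0) = 1/4 × 5/8 = 5/32 = P(S=1,T=0) ✓
  P(S=1)·P(T=1) = 1/4 × 1/8 = 1/32 = P(S=1,T=1) ✓
  P(S=1)·P(T=2) = 1/4 × 1/4 = 1/16 = P(S=1,T=2) ✓
  P(S=2)·P(T=0) = 1/4 × 5/8 = 5/32 = P(S=2,T=0) ✓
  P(S=2)·P(T=1) = 1/4 × 1/8 = 1/32 = P(S=2,T=1) ✓
  P(S=2)·P(T=2) = 1/4 × 1/4 = 1/16 = P(S=2,T=2) ✓

Yes, S and T are independent: every cell factors, so I(S;T) = 0 bits.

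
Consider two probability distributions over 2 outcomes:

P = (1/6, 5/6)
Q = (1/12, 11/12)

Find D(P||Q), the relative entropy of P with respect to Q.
D(P||Q) = Σ P(i) log₂(P(i)/Q(i))
  i=0: (1/6) × log₂((1/6)/(1/12)) = (1/6) × log₂(2) = 0.1667
  i=1: (5/6) × log₂((5/6)/(11/12)) = (5/6) × log₂(10/11) = -0.1146
D(P||Q) = 0.1667 - 0.1146
  = 0.0521 bits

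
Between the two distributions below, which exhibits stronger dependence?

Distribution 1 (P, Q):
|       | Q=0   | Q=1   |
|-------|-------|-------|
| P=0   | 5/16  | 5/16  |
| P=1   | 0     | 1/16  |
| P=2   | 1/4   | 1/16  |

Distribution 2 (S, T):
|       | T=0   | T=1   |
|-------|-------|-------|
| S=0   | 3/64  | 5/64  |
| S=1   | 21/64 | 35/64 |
Distribution 1 (P, Q):
Marginal P(P) (row sums):
  P(P=0) = 5/16 + 5/16 = 5/8
  P(P=1) = 0 + 1/16 = 1/16
  P(P=2) = 1/4 + 1/16 = 5/16
Marginal P(Q) (column sums):
  P(Q=0) = 5/16 + 0 + 1/4 = 9/16
  P(Q=1) = 5/16 + 1/16 + 1/16 = 7/16

H(P) = -[(5/8)·log₂(5/8) + (1/16)·log₂(1/16) + (5/16)·log₂(5/16)]
  = 0.4238 + 0.2500 + 0.5244
  = 1.1982 bits
H(Q) = -[(9/16)·log₂(9/16) + (7/16)·log₂(7/16)]
  = 0.4669 + 0.5218
  = 0.9887 bits
H(P,Q) = -[(5/16)·log₂(5/16) + (5/16)·log₂(5/16) + (1/16)·log₂(1/16) + (1/4)·log₂(1/4) + (1/16)·log₂(1/16)]
  = 0.5244 + 0.5244 + 0.2500 + 0.5000 + 0.2500
  = 2.0488 bits

I(P;Q) = H(P) + H(Q) - H(P,Q)
  = 1.1982 + 0.9887 - 2.0488
  = 0.1381 bits

Distribution 2 (S, T):
Marginal P(S) (row sums):
  P(S=0) = 3/64 + 5/64 = 1/8
  P(S=1) = 21/64 + 35/64 = 7/8
Marginal P(T) (column sums):
  P(T=0) = 3/64 + 21/64 = 3/8
  P(T=1) = 5/64 + 35/64 = 5/8

H(S) = -[(1/8)·log₂(1/8) + (7/8)·log₂(7/8)]
  = 0.3750 + 0.1686
  = 0.5436 bits
H(T) = -[(3/8)·log₂(3/8) + (5/8)·log₂(5/8)]
  = 0.5306 + 0.4238
  = 0.9544 bits
H(S,T) = -[(3/64)·log₂(3/64) + (5/64)·log₂(5/64) + (21/64)·log₂(21/64) + (35/64)·log₂(35/64)]
  = 0.2070 + 0.2873 + 0.5275 + 0.4762
  = 1.4980 bits

I(S;T) = H(S) + H(T) - H(S,T)
  = 0.5436 + 0.9544 - 1.4980
  = 0.0000 bits

I(P;Q) = 0.1381 bits > I(S;T) = 0.0000 bits, so (P, Q) has the higher mutual information (stronger dependence).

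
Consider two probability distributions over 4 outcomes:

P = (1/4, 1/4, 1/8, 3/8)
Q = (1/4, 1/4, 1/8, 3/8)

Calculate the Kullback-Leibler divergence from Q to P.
D(P||Q) = Σ P(i) log₂(P(i)/Q(i))
  i=0: (1/4) × log₂((1/4)/(1/4)) = (1/4) × log₂(1) = 0.0000
  i=1: (1/4) × log₂((1/4)/(1/4)) = (1/4) × log₂(1) = 0.0000
  i=2: (1/8) × log₂((1/8)/(1/8)) = (1/8) × log₂(1) = 0.0000
  i=3: (3/8) × log₂((3/8)/(3/8)) = (3/8) × log₂(1) = 0.0000
D(P||Q) = 0.0000 + 0.0000 + 0.0000 + 0.0000
  = 0.0000 bits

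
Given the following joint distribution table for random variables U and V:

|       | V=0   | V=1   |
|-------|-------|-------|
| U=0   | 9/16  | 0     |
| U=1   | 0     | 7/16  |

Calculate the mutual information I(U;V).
Marginal P(U) (row sums):
  P(U=0) = 9/16 + 0 = 9/16
  P(U=1) = 0 + 7/16 = 7/16
Marginal P(V) (column sums):
  P(V=0) = 9/16 + 0 = 9/16
  P(V=1) = 0 + 7/16 = 7/16

H(U) = -[(9/16)·log₂(9/16) + (7/16)·log₂(7/16)]
  = 0.4669 + 0.5218
  = 0.9887 bits
H(V) = -[(9/16)·log₂(9/16) + (7/16)·log₂(7/16)]
  = 0.4669 + 0.5218
  = 0.9887 bits
H(U,V) = -[(9/16)·log₂(9/16) + (7/16)·log₂(7/16)]
  = 0.4669 + 0.5218
  = 0.9887 bits

I(U;V) = H(U) + H(V) - H(U,V)
  = 0.9887 + 0.9887 - 0.9887
  = 0.9887 bits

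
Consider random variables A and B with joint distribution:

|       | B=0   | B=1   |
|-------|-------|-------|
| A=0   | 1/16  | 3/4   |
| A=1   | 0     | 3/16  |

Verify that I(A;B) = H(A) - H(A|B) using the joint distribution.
Left side, from I(A;B) = H(A) + H(B) - H(A,B):
Marginal P(A) (row sums):
  P(A=0) = 1/16 + 3/4 = 13/16
  P(A=1) = 0 + 3/16 = 3/16
Marginal P(B) (column sums):
  P(B=0) = 1/16 + 0 = 1/16
  P(B=1) = 3/4 + 3/16 = 15/16

H(A) = -[(13/16)·log₂(13/16) + (3/16)·log₂(3/16)]
  = 0.2434 + 0.4528
  = 0.6962 bits
H(B) = -[(1/16)·log₂(1/16) + (15/16)·log₂(15/16)]
  = 0.2500 + 0.0873
  = 0.3373 bits
H(A,B) = -[(1/16)·log₂(1/16) + (3/4)·log₂(3/4) + (3/16)·log₂(3/16)]
  = 0.2500 + 0.3113 + 0.4528
  = 1.0141 bits

I(A;B) = H(A) + H(B) - H(A,B)
  = 0.6962 + 0.3373 - 1.0141
  = 0.0194 bits

Right side, with H(A|B) computed directly from the conditional probabilities:
H(A|B) = -Σ P(A,B)·log₂ P(A|B), where P(A|B) = P(A,B) / P(B)
  (cells with P(A,B) = 0 contribute 0)
  (A=0,B=0): P(A|B) = (1/16)/(1/16) = 1;  -(1/16)·log₂(1) = 0.0000
  (A=0,B=1): P(A|B) = (3/4)/(15/16) = 4/5;  -(3/4)·log₂(4/5) = 0.2414
  (A=1,B=1): P(A|B) = (3/16)/(15/16) = 1/5;  -(3/16)·log₂(1/5) = 0.4354
H(A|B) = 0.0000 + 0.2414 + 0.4354
  = 0.6768 bits
H(A) - H(A|B) = 0.6962 - 0.6768 = 0.0194 bits

Both sides equal 0.0194 bits, so I(A;B) = H(A) - H(A|B) ✓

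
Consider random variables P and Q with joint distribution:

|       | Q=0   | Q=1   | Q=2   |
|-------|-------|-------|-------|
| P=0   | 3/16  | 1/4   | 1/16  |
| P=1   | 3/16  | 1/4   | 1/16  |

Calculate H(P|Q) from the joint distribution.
Marginal P(Q) (column sums):
  P(Q=0) = 3/16 + 3/16 = 3/8
  P(Q=1) = 1/4 + 1/4 = 1/2
  P(Q=2) = 1/16 + 1/16 = 1/8

H(P|Q) = -Σ P(P,Q)·log₂ P(P|Q), where P(P|Q) = P(P,Q) / P(Q)
  (P=0,Q=0): P(P|Q) = (3/16)/(3/8) = 1/2;  -(3/16)·log₂(1/2) = 0.1875
  (P=0,Q=1): P(P|Q) = (1/4)/(1/2) = 1/2;  -(1/4)·log₂(1/2) = 0.2500
  (P=0,Q=2): P(P|Q) = (1/16)/(1/8) = 1/2;  -(1/16)·log₂(1/2) = 0.0625
  (P=1,Q=0): P(P|Q) = (3/16)/(3/8) = 1/2;  -(3/16)·log₂(1/2) = 0.1875
  (P=1,Q=1): P(P|Q) = (1/4)/(1/2) = 1/2;  -(1/4)·log₂(1/2) = 0.2500
  (P=1,Q=2): P(P|Q) = (1/16)/(1/8) = 1/2;  -(1/16)·log₂(1/2) = 0.0625
H(P|Q) = 0.1875 + 0.2500 + 0.0625 + 0.1875 + 0.2500 + 0.0625
  = 1.0000 bits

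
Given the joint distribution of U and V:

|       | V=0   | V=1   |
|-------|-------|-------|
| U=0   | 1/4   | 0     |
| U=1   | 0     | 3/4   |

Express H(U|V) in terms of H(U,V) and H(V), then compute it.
H(U|V) = H(U,V) - H(V)

Marginal P(V) (column sums):
  P(V=0) = 1/4 + 0 = 1/4
  P(V=1) = 0 + 3/4 = 3/4

H(U,V) = -[(1/4)·log₂(1/4) + (3/4)·log₂(3/4)]
  = 0.5000 + 0.3113
  = 0.8113 bits
H(V) = -[(1/4)·log₂(1/4) + (3/4)·log₂(3/4)]
  = 0.5000 + 0.3113
  = 0.8113 bits

H(U|V) = 0.8113 - 0.8113 = 0.0000 bits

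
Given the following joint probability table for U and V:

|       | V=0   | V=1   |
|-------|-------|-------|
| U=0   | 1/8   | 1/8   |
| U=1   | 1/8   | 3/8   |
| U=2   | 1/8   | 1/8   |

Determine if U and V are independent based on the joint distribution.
Marginal P(U) (row sums):
  P(U=0) = 1/8 + 1/8 = 1/4
  P(U=1) = 1/8 + 3/8 = 1/2
  P(U=2) = 1/8 + 1/8 = 1/4
Marginal P(V) (column sums):
  P(V=0) = 1/8 + 1/8 + 1/8 = 3/8
  P(V=1) = 1/8 + 3/8 + 1/8 = 5/8

U and V are independent iff P(U=i,V=j) = P(U=i)·P(V=j) for every cell.
  P(U=0)·P(V=0) = 1/4 × 3/8 = 3/32, but P(U=0,V=0) = 1/8 ✗

No, U and V are not independent. Quantitatively, I(U;V) > 0:

H(U) = -[(1/4)·log₂(1/4) + (1/2)·log₂(1/2) + (1/4)·log₂(1/4)]
  = 0.5000 + 0.5000 + 0.5000
  = 1.5000 bits
H(V) = -[(3/8)·log₂(3/8) + (5/8)·log₂(5/8)]
  = 0.5306 + 0.4238
  = 0.9544 bits
H(U,V) = -[(1/8)·log₂(1/8) + (1/8)·log₂(1/8) + (1/8)·log₂(1/8) + (3/8)·log₂(3/8) + (1/8)·log₂(1/8) + (1/8)·log₂(1/8)]
  = 0.3750 + 0.3750 + 0.3750 + 0.5306 + 0.3750 + 0.3750
  = 2.4056 bits
I(U;V) = H(U) + H(V) - H(U,V) = 1.5000 + 0.9544 - 2.4056 = 0.0488 bits > 0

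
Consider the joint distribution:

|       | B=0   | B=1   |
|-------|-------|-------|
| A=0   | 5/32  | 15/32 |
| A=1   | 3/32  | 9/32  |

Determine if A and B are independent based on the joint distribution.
Marginal P(A) (row sums):
  P(A=0) = 5/32 + 15/32 = 5/8
  P(A=1) = 3/32 + 9/32 = 3/8
Marginal P(B) (column sums):
  P(B=0) = 5/32 + 3/32 = 1/4
  P(B=1) = 15/32 + 9/32 = 3/4

A and B are independent iff P(A=i,B=j) = P(A=i)·P(B=j) for every cell.
  P(A=0)·P(B=0) = 5/8 × 1/4 = 5/32 = P(A=0,B=0) ✓
  P(A=0)·P(B=1) = 5/8 × 3/4 = 15/32 = P(A=0,B=1) ✓
  P(A=1)·P(B=0) = 3/8 × 1/4 = 3/32 = P(A=1,B=0) ✓
  P(A=1)·P(B=1) = 3/8 × 3/4 = 9/32 = P(A=1,B=1) ✓

Yes, A and B are independent: every cell factors, so I(A;B) = 0 bits.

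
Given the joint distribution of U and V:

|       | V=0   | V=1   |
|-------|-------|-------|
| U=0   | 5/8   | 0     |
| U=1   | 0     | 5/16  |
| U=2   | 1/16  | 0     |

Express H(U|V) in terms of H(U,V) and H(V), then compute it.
H(U|V) = H(U,V) - H(V)

Marginal P(V) (column sums):
  P(V=0) = 5/8 + 0 + 1/16 = 11/16
  P(V=1) = 0 + 5/16 + 0 = 5/16

H(U,V) = -[(5/8)·log₂(5/8) + (5/16)·log₂(5/16) + (1/16)·log₂(1/16)]
  = 0.4238 + 0.5244 + 0.2500
  = 1.1982 bits
H(V) = -[(11/16)·log₂(11/16) + (5/16)·log₂(5/16)]
  = 0.3716 + 0.5244
  = 0.8960 bits

H(U|V) = 1.1982 - 0.8960 = 0.3022 bits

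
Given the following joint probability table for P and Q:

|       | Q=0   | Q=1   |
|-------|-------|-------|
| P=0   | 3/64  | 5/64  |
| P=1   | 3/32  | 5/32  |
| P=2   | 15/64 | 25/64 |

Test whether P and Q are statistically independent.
Marginal P(P) (row sums):
  P(P=0) = 3/64 + 5/64 = 1/8
  P(P=1) = 3/32 + 5/32 = 1/4
  P(P=2) = 15/64 + 25/64 = 5/8
Marginal P(Q) (column sums):
  P(Q=0) = 3/64 + 3/32 + 15/64 = 3/8
  P(Q=1) = 5/64 + 5/32 + 25/64 = 5/8

P and Q are independent iff P(P=i,Q=j) = P(P=i)·P(Q=j) for every cell.
  P(P=0)·P(Q=0) = 1/8 × 3/8 = 3/64 = P(P=0,Q=0) ✓
  P(P=0)·P(Q=1) = 1/8 × 5/8 = 5/64 = P(P=0,Q=1) ✓
  P(P=1)·P(Q=0) = 1/4 × 3/8 = 3/32 = P(P=1,Q=0) ✓
  P(P=1)·P(Q=1) = 1/4 × 5/8 = 5/32 = P(P=1,Q=1) ✓
  P(P=2)·P(Q=0) = 5/8 × 3/8 = 15/64 = P(P=2,Q=0) ✓
  P(P=2)·P(Q=1) = 5/8 × 5/8 = 25/64 = P(P=2,Q=1) ✓

Yes, P and Q are independent: every cell factors, so I(P;Q) = 0 bits.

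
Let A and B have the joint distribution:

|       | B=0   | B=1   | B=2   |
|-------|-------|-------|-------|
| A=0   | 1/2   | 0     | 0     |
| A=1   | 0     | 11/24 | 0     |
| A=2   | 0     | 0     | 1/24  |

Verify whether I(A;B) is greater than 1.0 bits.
Marginal P(A) (row sums):
  P(A=0) = 1/2 + 0 + 0 = 1/2
  P(A=1) = 0 + 11/24 + 0 = 11/24
  P(A=2) = 0 + 0 + 1/24 = 1/24
Marginal P(B) (column sums):
  P(B=0) = 1/2 + 0 + 0 = 1/2
  P(B=1) = 0 + 11/24 + 0 = 11/24
  P(B=2) = 0 + 0 + 1/24 = 1/24

H(A) = -[(1/2)·log₂(1/2) + (11/24)·log₂(11/24) + (1/24)·log₂(1/24)]
  = 0.5000 + 0.5159 + 0.1910
  = 1.2069 bits
H(B) = -[(1/2)·log₂(1/2) + (11/24)·log₂(11/24) + (1/24)·log₂(1/24)]
  = 0.5000 + 0.5159 + 0.1910
  = 1.2069 bits
H(A,B) = -[(1/2)·log₂(1/2) + (11/24)·log₂(11/24) + (1/24)·log₂(1/24)]
  = 0.5000 + 0.5159 + 0.1910
  = 1.2069 bits

I(A;B) = H(A) + H(B) - H(A,B)
  = 1.2069 + 1.2069 - 1.2069
  = 1.2069 bits

Yes. I(A;B) = 1.2069 bits, which is > 1.0 bits.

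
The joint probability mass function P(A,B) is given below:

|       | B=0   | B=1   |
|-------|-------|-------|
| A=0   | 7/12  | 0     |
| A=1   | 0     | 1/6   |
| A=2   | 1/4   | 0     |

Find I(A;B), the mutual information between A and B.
Marginal P(A) (row sums):
  P(A=0) = 7/12 + 0 = 7/12
  P(A=1) = 0 + 1/6 = 1/6
  P(A=2) = 1/4 + 0 = 1/4
Marginal P(B) (column sums):
  P(B=0) = 7/12 + 0 + 1/4 = 5/6
  P(B=1) = 0 + 1/6 + 0 = 1/6

H(A) = -[(7/12)·log₂(7/12) + (1/6)·log₂(1/6) + (1/4)·log₂(1/4)]
  = 0.4536 + 0.4308 + 0.5000
  = 1.3844 bits
H(B) = -[(5/6)·log₂(5/6) + (1/6)·log₂(1/6)]
  = 0.2192 + 0.4308
  = 0.6500 bits
H(A,B) = -[(7/12)·log₂(7/12) + (1/6)·log₂(1/6) + (1/4)·log₂(1/4)]
  = 0.4536 + 0.4308 + 0.5000
  = 1.3844 bits

I(A;B) = H(A) + H(B) - H(A,B)
  = 1.3844 + 0.6500 - 1.3844
  = 0.6500 bits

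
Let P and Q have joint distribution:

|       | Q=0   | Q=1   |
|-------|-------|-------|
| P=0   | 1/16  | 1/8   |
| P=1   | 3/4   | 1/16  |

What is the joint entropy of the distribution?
H(P,Q) = -Σ P(P,Q) log₂ P(P,Q), summed over the non-zero cells:
H(P,Q) = -[(1/16)·log₂(1/16) + (1/8)·log₂(1/8) + (3/4)·log₂(3/4) + (1/16)·log₂(1/16)]
  = 0.2500 + 0.3750 + 0.3113 + 0.2500
  = 1.1863 bits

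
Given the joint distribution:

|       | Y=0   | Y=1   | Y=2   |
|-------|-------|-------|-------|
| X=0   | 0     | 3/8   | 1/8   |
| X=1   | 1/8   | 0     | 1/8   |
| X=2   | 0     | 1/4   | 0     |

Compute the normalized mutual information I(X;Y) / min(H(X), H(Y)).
Marginal P(X) (row sums):
  P(X=0) = 0 + 3/8 + 1/8 = 1/2
  P(X=1) = 1/8 + 0 + 1/8 = 1/4
  P(X=2) = 0 + 1/4 + 0 = 1/4
Marginal P(Y) (column sums):
  P(Y=0) = 0 + 1/8 + 0 = 1/8
  P(Y=1) = 3/8 + 0 + 1/4 = 5/8
  P(Y=2) = 1/8 + 1/8 + 0 = 1/4

H(X) = -[(1/2)·log₂(1/2) + (1/4)·log₂(1/4) + (1/4)·log₂(1/4)]
  = 0.5000 + 0.5000 + 0.5000
  = 1.5000 bits
H(Y) = -[(1/8)·log₂(1/8) + (5/8)·log₂(5/8) + (1/4)·log₂(1/4)]
  = 0.3750 + 0.4238 + 0.5000
  = 1.2988 bits
H(X,Y) = -[(3/8)·log₂(3/8) + (1/8)·log₂(1/8) + (1/8)·log₂(1/8) + (1/8)·log₂(1/8) + (1/4)·log₂(1/4)]
  = 0.5306 + 0.3750 + 0.3750 + 0.3750 + 0.5000
  = 2.1556 bits

I(X;Y) = H(X) + H(Y) - H(X,Y)
  = 1.5000 + 1.2988 - 2.1556
  = 0.6432 bits

min(H(X), H(Y)) = min(1.5000, 1.2988) = 1.2988 bits
Normalized MI = 0.6432 / 1.2988 = 0.4952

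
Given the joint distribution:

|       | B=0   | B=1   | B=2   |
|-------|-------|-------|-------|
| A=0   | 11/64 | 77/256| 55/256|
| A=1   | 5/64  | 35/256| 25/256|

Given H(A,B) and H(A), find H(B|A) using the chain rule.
From the chain rule: H(A,B) = H(A) + H(B|A)
Therefore: H(B|A) = H(A,B) - H(A)

H(A,B) = -[(11/64)·log₂(11/64) + (77/256)·log₂(77/256) + (55/256)·log₂(55/256) + (5/64)·log₂(5/64) + (35/256)·log₂(35/256) + (25/256)·log₂(25/256)]
  = 0.4367 + 0.5213 + 0.4767 + 0.2873 + 0.3925 + 0.3277
  = 2.4422 bits
Marginal P(A) (row sums):
  P(A=0) = 11/64 + 77/256 + 55/256 = 11/16
  P(A=1) = 5/64 + 35/256 + 25/256 = 5/16
H(A) = -[(11/16)·log₂(11/16) + (5/16)·log₂(5/16)]
  = 0.3716 + 0.5244
  = 0.8960 bits

H(B|A) = 2.4422 - 0.8960 = 1.5462 bits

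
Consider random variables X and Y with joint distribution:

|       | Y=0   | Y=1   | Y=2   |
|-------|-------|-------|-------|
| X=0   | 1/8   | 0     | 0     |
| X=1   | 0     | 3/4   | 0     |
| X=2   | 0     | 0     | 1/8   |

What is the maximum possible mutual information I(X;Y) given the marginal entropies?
The upper bound on mutual information is I(X;Y) ≤ min(H(X), H(Y)).

Marginal P(X) (row sums):
  P(X=0) = 1/8 + 0 + 0 = 1/8
  P(X=1) = 0 + 3/4 + 0 = 3/4
  P(X=2) = 0 + 0 + 1/8 = 1/8
Marginal P(Y) (column sums):
  P(Y=0) = 1/8 + 0 + 0 = 1/8
  P(Y=1) = 0 + 3/4 + 0 = 3/4
  P(Y=2) = 0 + 0 + 1/8 = 1/8

H(X) = -[(1/8)·log₂(1/8) + (3/4)·log₂(3/4) + (1/8)·log₂(1/8)]
  = 0.3750 + 0.3113 + 0.3750
  = 1.0613 bits
H(Y) = -[(1/8)·log₂(1/8) + (3/4)·log₂(3/4) + (1/8)·log₂(1/8)]
  = 0.3750 + 0.3113 + 0.3750
  = 1.0613 bits

Maximum possible I(X;Y) = min(1.0613, 1.0613) = 1.0613 bits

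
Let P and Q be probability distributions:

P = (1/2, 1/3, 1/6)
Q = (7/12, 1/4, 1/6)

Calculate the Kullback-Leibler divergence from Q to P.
D(P||Q) = Σ P(i) log₂(P(i)/Q(i))
  i=0: (1/2) × log₂((1/2)/(7/12)) = (1/2) × log₂(6/7) = -0.1112
  i=1: (1/3) × log₂((1/3)/(1/4)) = (1/3) × log₂(4/3) = 0.1383
  i=2: (1/6) × log₂((1/6)/(1/6)) = (1/6) × log₂(1) = 0.0000
D(P||Q) = -0.1112 + 0.1383 + 0.0000
  = 0.0271 bits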